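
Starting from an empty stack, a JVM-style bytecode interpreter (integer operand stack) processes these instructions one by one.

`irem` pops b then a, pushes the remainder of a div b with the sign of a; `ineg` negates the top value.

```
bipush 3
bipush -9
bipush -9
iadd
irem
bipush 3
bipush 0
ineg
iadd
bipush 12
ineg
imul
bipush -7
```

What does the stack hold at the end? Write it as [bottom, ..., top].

bipush 3  -> [3]
bipush -9 -> [3, -9]
bipush -9 -> [3, -9, -9]
iadd      -> [3, -18]
irem      -> [3]
bipush 3  -> [3, 3]
bipush 0  -> [3, 3, 0]
ineg      -> [3, 3, 0]
iadd      -> [3, 3]
bipush 12 -> [3, 3, 12]
ineg      -> [3, 3, -12]
imul      -> [3, -36]
bipush -7 -> [3, -36, -7]

[3, -36, -7]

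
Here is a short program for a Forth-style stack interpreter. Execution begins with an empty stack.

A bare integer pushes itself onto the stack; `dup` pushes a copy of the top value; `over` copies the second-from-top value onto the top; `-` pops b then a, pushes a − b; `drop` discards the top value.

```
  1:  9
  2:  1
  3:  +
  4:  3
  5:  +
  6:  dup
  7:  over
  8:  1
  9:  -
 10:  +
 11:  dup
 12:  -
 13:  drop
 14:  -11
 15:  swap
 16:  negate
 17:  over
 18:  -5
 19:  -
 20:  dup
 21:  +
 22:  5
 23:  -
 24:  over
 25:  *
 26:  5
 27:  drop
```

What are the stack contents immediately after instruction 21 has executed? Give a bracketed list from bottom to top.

9      → 9
1      → 9 1
+      → 10
3      → 10 3
+      → 13
dup    → 13 13
over   → 13 13 13
1      → 13 13 13 1
-      → 13 13 12
+      → 13 25
dup    → 13 25 25
-      → 13 0
drop   → 13
-11    → 13 -11
swap   → -11 13
negate → -11 -13
over   → -11 -13 -11
-5     → -11 -13 -11 -5
-      → -11 -13 -6
dup    → -11 -13 -6 -6
+      → -11 -13 -12

[-11, -13, -12]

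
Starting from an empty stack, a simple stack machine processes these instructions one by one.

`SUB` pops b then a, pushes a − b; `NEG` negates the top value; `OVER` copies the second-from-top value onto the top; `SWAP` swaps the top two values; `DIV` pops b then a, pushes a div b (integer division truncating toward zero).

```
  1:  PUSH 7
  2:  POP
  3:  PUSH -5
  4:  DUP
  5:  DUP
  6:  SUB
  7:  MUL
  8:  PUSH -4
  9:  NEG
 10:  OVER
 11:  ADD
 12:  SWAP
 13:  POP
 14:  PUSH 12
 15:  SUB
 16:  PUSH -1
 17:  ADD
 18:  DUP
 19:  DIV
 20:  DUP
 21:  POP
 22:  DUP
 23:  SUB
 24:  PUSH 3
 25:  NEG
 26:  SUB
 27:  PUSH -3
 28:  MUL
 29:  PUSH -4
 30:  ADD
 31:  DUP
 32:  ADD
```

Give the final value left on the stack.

PUSH 7  -> [7]
POP     -> []
PUSH -5 -> [-5]
DUP     -> [-5, -5]
DUP     -> [-5, -5, -5]
SUB     -> [-5, 0]
MUL     -> [0]
PUSH -4 -> [0, -4]
NEG     -> [0, 4]
OVER    -> [0, 4, 0]
ADD     -> [0, 4]
SWAP    -> [4, 0]
POP     -> [4]
PUSH 12 -> [4, 12]
SUB     -> [-8]
PUSH -1 -> [-8, -1]
ADD     -> [-9]
DUP     -> [-9, -9]
DIV     -> [1]
DUP     -> [1, 1]
POP     -> [1]
DUP     -> [1, 1]
SUB     -> [0]
PUSH 3  -> [0, 3]
NEG     -> [0, -3]
SUB     -> [3]
PUSH -3 -> [3, -3]
MUL     -> [-9]
PUSH -4 -> [-9, -4]
ADD     -> [-13]
DUP     -> [-13, -13]
ADD     -> [-26]

-26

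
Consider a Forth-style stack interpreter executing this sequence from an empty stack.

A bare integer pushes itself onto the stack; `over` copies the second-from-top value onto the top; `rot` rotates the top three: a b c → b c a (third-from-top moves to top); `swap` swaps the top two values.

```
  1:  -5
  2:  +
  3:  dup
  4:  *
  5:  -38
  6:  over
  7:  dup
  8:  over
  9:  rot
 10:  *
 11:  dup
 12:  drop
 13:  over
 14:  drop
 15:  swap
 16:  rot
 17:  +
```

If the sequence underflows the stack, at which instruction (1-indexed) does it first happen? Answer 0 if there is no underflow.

-5 -> -5
+  — needs 2 operands, stack has 1 → underflow

2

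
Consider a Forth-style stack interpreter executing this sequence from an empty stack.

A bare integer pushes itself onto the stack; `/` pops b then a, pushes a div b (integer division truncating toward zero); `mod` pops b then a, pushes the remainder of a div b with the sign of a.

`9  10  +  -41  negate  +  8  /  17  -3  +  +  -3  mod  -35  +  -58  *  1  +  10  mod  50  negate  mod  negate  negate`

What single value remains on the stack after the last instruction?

9      : [9]
10     : [9, 10]
+      : [19]
-41    : [19, -41]
negate : [19, 41]
+      : [60]
8      : [60, 8]
/      : [7]
17     : [7, 17]
-3     : [7, 17, -3]
+      : [7, 14]
+      : [21]
-3     : [21, -3]
mod    : [0]
-35    : [0, -35]
+      : [-35]
-58    : [-35, -58]
*      : [2030]
1      : [2030, 1]
+      : [2031]
10     : [2031, 10]
mod    : [1]
50     : [1, 50]
negate : [1, -50]
mod    : [1]
negate : [-1]
negate : [1]

1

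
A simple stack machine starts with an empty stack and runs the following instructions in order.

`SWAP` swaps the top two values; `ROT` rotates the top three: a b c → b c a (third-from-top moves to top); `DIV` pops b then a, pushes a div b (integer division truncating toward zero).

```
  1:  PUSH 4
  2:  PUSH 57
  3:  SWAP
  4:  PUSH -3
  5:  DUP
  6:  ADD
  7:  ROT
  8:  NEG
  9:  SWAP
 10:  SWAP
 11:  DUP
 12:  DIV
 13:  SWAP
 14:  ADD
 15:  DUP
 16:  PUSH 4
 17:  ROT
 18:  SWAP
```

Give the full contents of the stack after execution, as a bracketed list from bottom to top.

[4, -5, -5, 4]

PUSH 4  → [4]
PUSH 57 → [4, 57]
SWAP    → [57, 4]
PUSH -3 → [57, 4, -3]
DUP     → [57, 4, -3, -3]
ADD     → [57, 4, -6]
ROT     → [4, -6, 57]
NEG     → [4, -6, -57]
SWAP    → [4, -57, -6]
SWAP    → [4, -6, -57]
DUP     → [4, -6, -57, -57]
DIV     → [4, -6, 1]
SWAP    → [4, 1, -6]
ADD     → [4, -5]
DUP     → [4, -5, -5]
PUSH 4  → [4, -5, -5, 4]
ROT     → [4, -5, 4, -5]
SWAP    → [4, -5, -5, 4]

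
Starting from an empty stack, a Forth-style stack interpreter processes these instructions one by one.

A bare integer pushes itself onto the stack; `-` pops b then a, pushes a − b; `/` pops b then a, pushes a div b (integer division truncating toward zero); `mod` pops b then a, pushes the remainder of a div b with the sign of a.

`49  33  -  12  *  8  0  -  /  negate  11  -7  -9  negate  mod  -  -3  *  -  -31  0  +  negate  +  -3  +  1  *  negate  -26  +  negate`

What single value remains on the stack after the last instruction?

49     -> 49
33     -> 49 33
-      -> 16
12     -> 16 12
*      -> 192
8      -> 192 8
0      -> 192 8 0
-      -> 192 8
/      -> 24
negate -> -24
11     -> -24 11
-7     -> -24 11 -7
-9     -> -24 11 -7 -9
negate -> -24 11 -7 9
mod    -> -24 11 -7
-      -> -24 18
-3     -> -24 18 -3
*      -> -24 -54
-      -> 30
-31    -> 30 -31
0      -> 30 -31 0
+      -> 30 -31
negate -> 30 31
+      -> 61
-3     -> 61 -3
+      -> 58
1      -> 58 1
*      -> 58
negate -> -58
-26    -> -58 -26
+      -> -84
negate -> 84

84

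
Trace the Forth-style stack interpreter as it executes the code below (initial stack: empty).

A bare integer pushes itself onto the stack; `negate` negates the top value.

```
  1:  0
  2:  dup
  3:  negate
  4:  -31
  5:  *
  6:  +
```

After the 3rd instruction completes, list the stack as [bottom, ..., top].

[0, 0]

0       [0]
dup     [0, 0]
negate  [0, 0]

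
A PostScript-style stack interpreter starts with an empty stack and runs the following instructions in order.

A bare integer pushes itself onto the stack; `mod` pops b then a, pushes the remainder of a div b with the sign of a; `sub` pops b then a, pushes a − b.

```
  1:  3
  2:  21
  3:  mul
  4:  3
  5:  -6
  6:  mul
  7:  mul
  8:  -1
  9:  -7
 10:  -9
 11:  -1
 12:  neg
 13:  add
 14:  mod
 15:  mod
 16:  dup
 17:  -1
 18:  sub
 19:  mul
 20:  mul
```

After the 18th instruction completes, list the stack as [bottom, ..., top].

[-1134, -1, 0]

3    [3]
21   [3, 21]
mul  [63]
3    [63, 3]
-6   [63, 3, -6]
mul  [63, -18]
mul  [-1134]
-1   [-1134, -1]
-7   [-1134, -1, -7]
-9   [-1134, -1, -7, -9]
-1   [-1134, -1, -7, -9, -1]
neg  [-1134, -1, -7, -9, 1]
add  [-1134, -1, -7, -8]
mod  [-1134, -1, -7]
mod  [-1134, -1]
dup  [-1134, -1, -1]
-1   [-1134, -1, -1, -1]
sub  [-1134, -1, 0]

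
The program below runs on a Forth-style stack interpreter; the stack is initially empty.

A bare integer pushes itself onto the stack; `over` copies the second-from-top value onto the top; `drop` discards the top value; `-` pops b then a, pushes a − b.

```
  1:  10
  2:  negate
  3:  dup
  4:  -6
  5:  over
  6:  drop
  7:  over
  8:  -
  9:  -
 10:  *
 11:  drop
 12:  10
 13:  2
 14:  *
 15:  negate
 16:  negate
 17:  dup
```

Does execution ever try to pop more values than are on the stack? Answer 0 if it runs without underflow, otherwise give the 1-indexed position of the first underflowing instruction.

0

10      [10]
negate  [-10]
dup     [-10, -10]
-6      [-10, -10, -6]
over    [-10, -10, -6, -10]
drop    [-10, -10, -6]
over    [-10, -10, -6, -10]
-       [-10, -10, 4]
-       [-10, -14]
*       [140]
drop    []
10      [10]
2       [10, 2]
*       [20]
negate  [-20]
negate  [20]
dup     [20, 20]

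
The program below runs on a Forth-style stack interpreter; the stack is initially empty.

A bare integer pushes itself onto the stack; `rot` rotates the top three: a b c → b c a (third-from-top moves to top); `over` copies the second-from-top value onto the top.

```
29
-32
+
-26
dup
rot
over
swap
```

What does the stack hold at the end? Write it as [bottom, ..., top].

29   -> [29]
-32  -> [29, -32]
+    -> [-3]
-26  -> [-3, -26]
dup  -> [-3, -26, -26]
rot  -> [-26, -26, -3]
over -> [-26, -26, -3, -26]
swap -> [-26, -26, -26, -3]

[-26, -26, -26, -3]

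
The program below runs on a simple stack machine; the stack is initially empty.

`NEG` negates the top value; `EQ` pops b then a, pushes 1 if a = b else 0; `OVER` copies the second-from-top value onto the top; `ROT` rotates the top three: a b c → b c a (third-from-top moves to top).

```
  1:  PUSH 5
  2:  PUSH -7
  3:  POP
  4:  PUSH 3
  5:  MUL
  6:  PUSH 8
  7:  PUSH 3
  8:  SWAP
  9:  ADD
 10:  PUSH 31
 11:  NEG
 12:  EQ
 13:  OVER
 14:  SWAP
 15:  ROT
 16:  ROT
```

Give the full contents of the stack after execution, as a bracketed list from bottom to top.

PUSH 5  -> [5]
PUSH -7 -> [5, -7]
POP     -> [5]
PUSH 3  -> [5, 3]
MUL     -> [15]
PUSH 8  -> [15, 8]
PUSH 3  -> [15, 8, 3]
SWAP    -> [15, 3, 8]
ADD     -> [15, 11]
PUSH 31 -> [15, 11, 31]
NEG     -> [15, 11, -31]
EQ      -> [15, 0]
OVER    -> [15, 0, 15]
SWAP    -> [15, 15, 0]
ROT     -> [15, 0, 15]
ROT     -> [0, 15, 15]

[0, 15, 15]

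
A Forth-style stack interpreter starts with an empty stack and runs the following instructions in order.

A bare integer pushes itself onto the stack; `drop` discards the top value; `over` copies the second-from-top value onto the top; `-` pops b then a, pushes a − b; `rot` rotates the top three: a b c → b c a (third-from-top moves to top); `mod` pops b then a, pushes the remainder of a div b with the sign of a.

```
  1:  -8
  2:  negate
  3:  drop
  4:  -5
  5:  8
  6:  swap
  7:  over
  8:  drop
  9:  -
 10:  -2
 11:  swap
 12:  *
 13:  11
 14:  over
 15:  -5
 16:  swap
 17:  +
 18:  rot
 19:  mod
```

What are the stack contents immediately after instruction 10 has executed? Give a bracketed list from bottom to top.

-8     -> -8
negate -> 8
drop   -> (empty)
-5     -> -5
8      -> -5 8
swap   -> 8 -5
over   -> 8 -5 8
drop   -> 8 -5
-      -> 13
-2     -> 13 -2

[13, -2]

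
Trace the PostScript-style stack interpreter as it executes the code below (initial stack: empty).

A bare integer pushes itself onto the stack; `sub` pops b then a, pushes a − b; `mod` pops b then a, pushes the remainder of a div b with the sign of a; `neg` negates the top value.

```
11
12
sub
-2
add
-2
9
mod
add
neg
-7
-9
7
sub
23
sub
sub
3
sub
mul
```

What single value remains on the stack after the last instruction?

145

11  → [11]
12  → [11, 12]
sub → [-1]
-2  → [-1, -2]
add → [-3]
-2  → [-3, -2]
9   → [-3, -2, 9]
mod → [-3, -2]
add → [-5]
neg → [5]
-7  → [5, -7]
-9  → [5, -7, -9]
7   → [5, -7, -9, 7]
sub → [5, -7, -16]
23  → [5, -7, -16, 23]
sub → [5, -7, -39]
sub → [5, 32]
3   → [5, 32, 3]
sub → [5, 29]
mul → [145]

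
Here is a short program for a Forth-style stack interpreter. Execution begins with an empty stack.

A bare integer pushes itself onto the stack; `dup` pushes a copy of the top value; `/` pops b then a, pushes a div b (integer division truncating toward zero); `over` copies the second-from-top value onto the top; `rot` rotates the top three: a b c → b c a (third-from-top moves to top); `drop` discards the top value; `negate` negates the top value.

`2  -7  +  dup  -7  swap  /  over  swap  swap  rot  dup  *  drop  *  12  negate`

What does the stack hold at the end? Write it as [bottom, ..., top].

[-5, -12]

2      → 2
-7     → 2 -7
+      → -5
dup    → -5 -5
-7     → -5 -5 -7
swap   → -5 -7 -5
/      → -5 1
over   → -5 1 -5
swap   → -5 -5 1
swap   → -5 1 -5
rot    → 1 -5 -5
dup    → 1 -5 -5 -5
*      → 1 -5 25
drop   → 1 -5
*      → -5
12     → -5 12
negate → -5 -12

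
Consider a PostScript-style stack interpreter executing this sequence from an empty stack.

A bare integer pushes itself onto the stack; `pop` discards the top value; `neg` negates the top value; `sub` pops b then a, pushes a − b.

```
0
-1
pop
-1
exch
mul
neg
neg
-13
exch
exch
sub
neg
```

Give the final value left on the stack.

0     0
-1    0 -1
pop   0
-1    0 -1
exch  -1 0
mul   0
neg   0
neg   0
-13   0 -13
exch  -13 0
exch  0 -13
sub   13
neg   -13

-13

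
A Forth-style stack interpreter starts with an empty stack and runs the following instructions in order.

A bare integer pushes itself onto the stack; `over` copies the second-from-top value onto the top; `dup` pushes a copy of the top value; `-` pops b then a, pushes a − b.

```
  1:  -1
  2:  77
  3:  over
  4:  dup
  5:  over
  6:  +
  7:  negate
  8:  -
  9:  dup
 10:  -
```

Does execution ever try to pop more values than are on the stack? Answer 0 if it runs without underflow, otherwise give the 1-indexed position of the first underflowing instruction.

-1     → [-1]
77     → [-1, 77]
over   → [-1, 77, -1]
dup    → [-1, 77, -1, -1]
over   → [-1, 77, -1, -1, -1]
+      → [-1, 77, -1, -2]
negate → [-1, 77, -1, 2]
-      → [-1, 77, -3]
dup    → [-1, 77, -3, -3]
-      → [-1, 77, 0]

0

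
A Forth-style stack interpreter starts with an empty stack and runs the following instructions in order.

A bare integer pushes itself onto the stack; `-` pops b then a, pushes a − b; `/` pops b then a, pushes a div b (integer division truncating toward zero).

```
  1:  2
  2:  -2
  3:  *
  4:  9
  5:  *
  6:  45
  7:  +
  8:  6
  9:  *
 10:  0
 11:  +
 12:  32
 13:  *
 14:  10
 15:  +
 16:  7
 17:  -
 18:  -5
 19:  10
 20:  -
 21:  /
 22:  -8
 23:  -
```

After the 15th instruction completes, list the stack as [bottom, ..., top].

2  -> [2]
-2 -> [2, -2]
*  -> [-4]
9  -> [-4, 9]
*  -> [-36]
45 -> [-36, 45]
+  -> [9]
6  -> [9, 6]
*  -> [54]
0  -> [54, 0]
+  -> [54]
32 -> [54, 32]
*  -> [1728]
10 -> [1728, 10]
+  -> [1738]

[1738]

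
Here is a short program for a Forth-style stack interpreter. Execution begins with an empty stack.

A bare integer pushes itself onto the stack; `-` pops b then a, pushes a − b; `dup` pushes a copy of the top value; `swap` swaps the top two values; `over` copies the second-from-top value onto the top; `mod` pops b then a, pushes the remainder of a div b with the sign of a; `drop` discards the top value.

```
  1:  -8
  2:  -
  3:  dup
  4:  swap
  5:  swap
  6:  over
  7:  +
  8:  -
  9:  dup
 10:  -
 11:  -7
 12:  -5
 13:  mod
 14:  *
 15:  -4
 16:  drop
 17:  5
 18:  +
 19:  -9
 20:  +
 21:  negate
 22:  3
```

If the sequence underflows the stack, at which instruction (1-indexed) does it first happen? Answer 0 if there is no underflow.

2

-8  -8
-  — needs 2 operands, stack has 1 → underflow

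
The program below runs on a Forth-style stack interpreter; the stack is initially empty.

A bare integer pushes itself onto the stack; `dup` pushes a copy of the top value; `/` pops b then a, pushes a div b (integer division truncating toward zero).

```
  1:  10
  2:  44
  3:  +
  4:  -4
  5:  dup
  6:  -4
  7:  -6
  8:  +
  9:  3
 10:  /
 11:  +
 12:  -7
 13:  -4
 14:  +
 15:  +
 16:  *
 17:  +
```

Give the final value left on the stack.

10   [10]
44   [10, 44]
+    [54]
-4   [54, -4]
dup  [54, -4, -4]
-4   [54, -4, -4, -4]
-6   [54, -4, -4, -4, -6]
+    [54, -4, -4, -10]
3    [54, -4, -4, -10, 3]
/    [54, -4, -4, -3]
+    [54, -4, -7]
-7   [54, -4, -7, -7]
-4   [54, -4, -7, -7, -4]
+    [54, -4, -7, -11]
+    [54, -4, -18]
*    [54, 72]
+    [126]

126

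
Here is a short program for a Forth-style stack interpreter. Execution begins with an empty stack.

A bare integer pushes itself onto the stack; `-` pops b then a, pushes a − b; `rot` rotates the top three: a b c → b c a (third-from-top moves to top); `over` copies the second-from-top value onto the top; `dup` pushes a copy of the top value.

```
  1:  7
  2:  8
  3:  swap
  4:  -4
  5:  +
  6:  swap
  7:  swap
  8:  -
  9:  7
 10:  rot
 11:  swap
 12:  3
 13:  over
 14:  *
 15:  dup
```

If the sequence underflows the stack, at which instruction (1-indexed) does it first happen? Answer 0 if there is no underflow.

10

7    : 7
8    : 7 8
swap : 8 7
-4   : 8 7 -4
+    : 8 3
swap : 3 8
swap : 8 3
-    : 5
7    : 5 7
rot  — needs 3 operands, stack has 2 → underflow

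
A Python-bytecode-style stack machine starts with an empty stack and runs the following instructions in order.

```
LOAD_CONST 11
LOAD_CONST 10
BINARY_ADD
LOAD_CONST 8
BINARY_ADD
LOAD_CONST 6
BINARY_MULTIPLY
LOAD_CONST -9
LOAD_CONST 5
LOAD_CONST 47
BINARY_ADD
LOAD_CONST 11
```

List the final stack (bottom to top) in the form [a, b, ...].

[174, -9, 52, 11]

LOAD_CONST 11   -> 11
LOAD_CONST 10   -> 11 10
BINARY_ADD      -> 21
LOAD_CONST 8    -> 21 8
BINARY_ADD      -> 29
LOAD_CONST 6    -> 29 6
BINARY_MULTIPLY -> 174
LOAD_CONST -9   -> 174 -9
LOAD_CONST 5    -> 174 -9 5
LOAD_CONST 47   -> 174 -9 5 47
BINARY_ADD      -> 174 -9 52
LOAD_CONST 11   -> 174 -9 52 11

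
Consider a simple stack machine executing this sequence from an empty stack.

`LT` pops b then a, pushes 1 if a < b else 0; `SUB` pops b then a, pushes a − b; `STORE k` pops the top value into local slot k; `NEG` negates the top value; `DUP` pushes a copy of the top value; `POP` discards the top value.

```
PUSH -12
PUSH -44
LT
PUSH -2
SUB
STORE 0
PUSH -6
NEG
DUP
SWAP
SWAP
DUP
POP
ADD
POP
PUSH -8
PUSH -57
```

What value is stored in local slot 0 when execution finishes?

PUSH -12 → [-12]
PUSH -44 → [-12, -44]
LT       → [0]
PUSH -2  → [0, -2]
SUB      → [2]
STORE 0  → []
PUSH -6  → [-6]
NEG      → [6]
DUP      → [6, 6]
SWAP     → [6, 6]
SWAP     → [6, 6]
DUP      → [6, 6, 6]
POP      → [6, 6]
ADD      → [12]
POP      → []
PUSH -8  → [-8]
PUSH -57 → [-8, -57]

2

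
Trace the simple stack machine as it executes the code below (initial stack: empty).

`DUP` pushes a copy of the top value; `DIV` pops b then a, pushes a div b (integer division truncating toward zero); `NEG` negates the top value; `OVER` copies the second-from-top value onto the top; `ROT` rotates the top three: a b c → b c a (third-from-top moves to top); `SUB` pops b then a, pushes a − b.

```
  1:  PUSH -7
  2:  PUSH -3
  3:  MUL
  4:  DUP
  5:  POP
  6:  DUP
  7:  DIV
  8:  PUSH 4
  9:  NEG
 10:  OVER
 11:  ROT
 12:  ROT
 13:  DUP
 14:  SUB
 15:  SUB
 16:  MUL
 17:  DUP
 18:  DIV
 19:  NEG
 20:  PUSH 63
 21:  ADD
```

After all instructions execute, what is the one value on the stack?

62

PUSH -7 : -7
PUSH -3 : -7 -3
MUL     : 21
DUP     : 21 21
POP     : 21
DUP     : 21 21
DIV     : 1
PUSH 4  : 1 4
NEG     : 1 -4
OVER    : 1 -4 1
ROT     : -4 1 1
ROT     : 1 1 -4
DUP     : 1 1 -4 -4
SUB     : 1 1 0
SUB     : 1 1
MUL     : 1
DUP     : 1 1
DIV     : 1
NEG     : -1
PUSH 63 : -1 63
ADD     : 62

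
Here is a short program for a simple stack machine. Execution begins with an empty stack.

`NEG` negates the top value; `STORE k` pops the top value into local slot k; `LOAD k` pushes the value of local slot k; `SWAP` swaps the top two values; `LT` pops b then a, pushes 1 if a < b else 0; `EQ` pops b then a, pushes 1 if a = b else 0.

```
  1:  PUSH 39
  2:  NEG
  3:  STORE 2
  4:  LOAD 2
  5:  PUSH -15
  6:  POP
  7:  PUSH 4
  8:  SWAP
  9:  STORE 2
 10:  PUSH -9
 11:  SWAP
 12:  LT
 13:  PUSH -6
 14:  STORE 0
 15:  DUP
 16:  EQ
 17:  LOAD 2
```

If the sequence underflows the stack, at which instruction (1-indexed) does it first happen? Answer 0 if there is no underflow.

PUSH 39  -> 39
NEG      -> -39
STORE 2  -> (empty)
LOAD 2   -> -39
PUSH -15 -> -39 -15
POP      -> -39
PUSH 4   -> -39 4
SWAP     -> 4 -39
STORE 2  -> 4
PUSH -9  -> 4 -9
SWAP     -> -9 4
LT       -> 1
PUSH -6  -> 1 -6
STORE 0  -> 1
DUP      -> 1 1
EQ       -> 1
LOAD 2   -> 1 -39

0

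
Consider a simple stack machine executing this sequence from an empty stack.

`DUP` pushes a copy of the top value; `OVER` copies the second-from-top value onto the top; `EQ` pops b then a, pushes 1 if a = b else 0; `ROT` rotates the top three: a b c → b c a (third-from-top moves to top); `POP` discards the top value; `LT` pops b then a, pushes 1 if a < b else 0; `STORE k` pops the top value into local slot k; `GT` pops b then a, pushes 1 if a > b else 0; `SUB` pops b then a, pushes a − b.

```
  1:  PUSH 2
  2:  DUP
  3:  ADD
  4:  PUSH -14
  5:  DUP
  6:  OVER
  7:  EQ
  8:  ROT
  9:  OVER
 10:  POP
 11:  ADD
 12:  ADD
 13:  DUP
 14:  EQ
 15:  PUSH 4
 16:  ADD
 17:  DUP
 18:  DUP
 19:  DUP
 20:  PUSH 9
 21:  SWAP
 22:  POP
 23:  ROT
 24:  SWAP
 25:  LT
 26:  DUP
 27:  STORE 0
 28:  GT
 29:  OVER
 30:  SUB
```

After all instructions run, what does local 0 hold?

PUSH 2   -> 2
DUP      -> 2 2
ADD      -> 4
PUSH -14 -> 4 -14
DUP      -> 4 -14 -14
OVER     -> 4 -14 -14 -14
EQ       -> 4 -14 1
ROT      -> -14 1 4
OVER     -> -14 1 4 1
POP      -> -14 1 4
ADD      -> -14 5
ADD      -> -9
DUP      -> -9 -9
EQ       -> 1
PUSH 4   -> 1 4
ADD      -> 5
DUP      -> 5 5
DUP      -> 5 5 5
DUP      -> 5 5 5 5
PUSH 9   -> 5 5 5 5 9
SWAP     -> 5 5 5 9 5
POP      -> 5 5 5 9
ROT      -> 5 5 9 5
SWAP     -> 5 5 5 9
LT       -> 5 5 1
DUP      -> 5 5 1 1
STORE 0  -> 5 5 1
GT       -> 5 1
OVER     -> 5 1 5
SUB      -> 5 -4

1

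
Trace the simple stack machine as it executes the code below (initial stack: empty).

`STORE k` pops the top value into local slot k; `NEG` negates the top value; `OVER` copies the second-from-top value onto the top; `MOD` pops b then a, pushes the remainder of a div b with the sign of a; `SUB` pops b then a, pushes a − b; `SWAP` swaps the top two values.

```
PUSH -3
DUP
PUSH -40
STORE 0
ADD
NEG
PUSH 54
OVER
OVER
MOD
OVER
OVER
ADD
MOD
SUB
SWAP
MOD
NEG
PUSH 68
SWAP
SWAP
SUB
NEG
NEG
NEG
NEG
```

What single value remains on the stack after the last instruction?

-68

PUSH -3  -> [-3]
DUP      -> [-3, -3]
PUSH -40 -> [-3, -3, -40]
STORE 0  -> [-3, -3]
ADD      -> [-6]
NEG      -> [6]
PUSH 54  -> [6, 54]
OVER     -> [6, 54, 6]
OVER     -> [6, 54, 6, 54]
MOD      -> [6, 54, 6]
OVER     -> [6, 54, 6, 54]
OVER     -> [6, 54, 6, 54, 6]
ADD      -> [6, 54, 6, 60]
MOD      -> [6, 54, 6]
SUB      -> [6, 48]
SWAP     -> [48, 6]
MOD      -> [0]
NEG      -> [0]
PUSH 68  -> [0, 68]
SWAP     -> [68, 0]
SWAP     -> [0, 68]
SUB      -> [-68]
NEG      -> [68]
NEG      -> [-68]
NEG      -> [68]
NEG      -> [-68]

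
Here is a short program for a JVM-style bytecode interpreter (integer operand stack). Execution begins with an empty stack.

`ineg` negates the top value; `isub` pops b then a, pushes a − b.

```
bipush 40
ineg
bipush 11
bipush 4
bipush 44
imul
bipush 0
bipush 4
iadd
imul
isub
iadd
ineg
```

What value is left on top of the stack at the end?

bipush 40 : [40]
ineg      : [-40]
bipush 11 : [-40, 11]
bipush 4  : [-40, 11, 4]
bipush 44 : [-40, 11, 4, 44]
imul      : [-40, 11, 176]
bipush 0  : [-40, 11, 176, 0]
bipush 4  : [-40, 11, 176, 0, 4]
iadd      : [-40, 11, 176, 4]
imul      : [-40, 11, 704]
isub      : [-40, -693]
iadd      : [-733]
ineg      : [733]

733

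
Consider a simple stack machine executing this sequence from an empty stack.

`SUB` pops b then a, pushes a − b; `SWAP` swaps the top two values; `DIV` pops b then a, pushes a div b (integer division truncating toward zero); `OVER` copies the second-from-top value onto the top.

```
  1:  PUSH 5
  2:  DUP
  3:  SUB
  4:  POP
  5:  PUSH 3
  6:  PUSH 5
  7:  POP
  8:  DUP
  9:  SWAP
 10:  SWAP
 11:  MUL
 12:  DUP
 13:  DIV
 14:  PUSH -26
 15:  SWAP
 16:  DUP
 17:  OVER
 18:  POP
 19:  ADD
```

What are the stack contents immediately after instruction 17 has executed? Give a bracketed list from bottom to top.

PUSH 5   -> [5]
DUP      -> [5, 5]
SUB      -> [0]
POP      -> []
PUSH 3   -> [3]
PUSH 5   -> [3, 5]
POP      -> [3]
DUP      -> [3, 3]
SWAP     -> [3, 3]
SWAP     -> [3, 3]
MUL      -> [9]
DUP      -> [9, 9]
DIV      -> [1]
PUSH -26 -> [1, -26]
SWAP     -> [-26, 1]
DUP      -> [-26, 1, 1]
OVER     -> [-26, 1, 1, 1]

[-26, 1, 1, 1]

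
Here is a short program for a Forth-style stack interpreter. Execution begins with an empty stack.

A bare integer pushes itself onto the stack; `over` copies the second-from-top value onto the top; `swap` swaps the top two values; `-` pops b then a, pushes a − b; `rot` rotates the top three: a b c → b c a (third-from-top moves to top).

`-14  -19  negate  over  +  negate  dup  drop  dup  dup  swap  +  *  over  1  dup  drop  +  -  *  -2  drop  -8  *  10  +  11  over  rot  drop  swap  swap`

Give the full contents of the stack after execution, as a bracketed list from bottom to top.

[11, 7066]

-14    : [-14]
-19    : [-14, -19]
negate : [-14, 19]
over   : [-14, 19, -14]
+      : [-14, 5]
negate : [-14, -5]
dup    : [-14, -5, -5]
drop   : [-14, -5]
dup    : [-14, -5, -5]
dup    : [-14, -5, -5, -5]
swap   : [-14, -5, -5, -5]
+      : [-14, -5, -10]
*      : [-14, 50]
over   : [-14, 50, -14]
1      : [-14, 50, -14, 1]
dup    : [-14, 50, -14, 1, 1]
drop   : [-14, 50, -14, 1]
+      : [-14, 50, -13]
-      : [-14, 63]
*      : [-882]
-2     : [-882, -2]
drop   : [-882]
-8     : [-882, -8]
*      : [7056]
10     : [7056, 10]
+      : [7066]
11     : [7066, 11]
over   : [7066, 11, 7066]
rot    : [11, 7066, 7066]
drop   : [11, 7066]
swap   : [7066, 11]
swap   : [11, 7066]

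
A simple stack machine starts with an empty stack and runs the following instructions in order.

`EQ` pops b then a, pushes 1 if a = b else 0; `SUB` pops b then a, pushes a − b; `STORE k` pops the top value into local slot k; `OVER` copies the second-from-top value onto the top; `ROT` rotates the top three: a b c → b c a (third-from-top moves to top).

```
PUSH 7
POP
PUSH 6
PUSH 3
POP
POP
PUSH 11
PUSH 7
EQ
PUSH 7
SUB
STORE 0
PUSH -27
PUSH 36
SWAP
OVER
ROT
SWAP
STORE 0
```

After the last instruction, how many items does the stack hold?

PUSH 7   → 7
POP      → (empty)
PUSH 6   → 6
PUSH 3   → 6 3
POP      → 6
POP      → (empty)
PUSH 11  → 11
PUSH 7   → 11 7
EQ       → 0
PUSH 7   → 0 7
SUB      → -7
STORE 0  → (empty)
PUSH -27 → -27
PUSH 36  → -27 36
SWAP     → 36 -27
OVER     → 36 -27 36
ROT      → -27 36 36
SWAP     → -27 36 36
STORE 0  → -27 36

2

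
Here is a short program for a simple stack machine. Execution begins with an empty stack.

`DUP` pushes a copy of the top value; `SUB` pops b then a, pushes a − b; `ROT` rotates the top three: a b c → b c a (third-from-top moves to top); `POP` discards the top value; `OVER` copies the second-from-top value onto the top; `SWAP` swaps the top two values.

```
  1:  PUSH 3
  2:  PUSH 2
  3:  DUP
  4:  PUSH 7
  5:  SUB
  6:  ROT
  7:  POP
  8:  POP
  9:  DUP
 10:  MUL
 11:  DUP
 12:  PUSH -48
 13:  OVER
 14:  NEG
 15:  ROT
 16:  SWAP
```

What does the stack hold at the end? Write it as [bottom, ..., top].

[4, -48, 4, -4]

PUSH 3   → 3
PUSH 2   → 3 2
DUP      → 3 2 2
PUSH 7   → 3 2 2 7
SUB      → 3 2 -5
ROT      → 2 -5 3
POP      → 2 -5
POP      → 2
DUP      → 2 2
MUL      → 4
DUP      → 4 4
PUSH -48 → 4 4 -48
OVER     → 4 4 -48 4
NEG      → 4 4 -48 -4
ROT      → 4 -48 -4 4
SWAP     → 4 -48 4 -4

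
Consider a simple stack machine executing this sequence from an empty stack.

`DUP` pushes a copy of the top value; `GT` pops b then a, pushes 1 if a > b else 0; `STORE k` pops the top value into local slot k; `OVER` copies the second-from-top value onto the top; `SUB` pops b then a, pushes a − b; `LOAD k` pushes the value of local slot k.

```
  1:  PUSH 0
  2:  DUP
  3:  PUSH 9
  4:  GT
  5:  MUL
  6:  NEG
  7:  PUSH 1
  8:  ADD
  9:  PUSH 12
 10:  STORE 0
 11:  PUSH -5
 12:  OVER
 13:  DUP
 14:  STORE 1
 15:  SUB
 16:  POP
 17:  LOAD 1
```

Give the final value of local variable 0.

PUSH 0   0
DUP      0 0
PUSH 9   0 0 9
GT       0 0
MUL      0
NEG      0
PUSH 1   0 1
ADD      1
PUSH 12  1 12
STORE 0  1
PUSH -5  1 -5
OVER     1 -5 1
DUP      1 -5 1 1
STORE 1  1 -5 1
SUB      1 -6
POP      1
LOAD 1   1 1

12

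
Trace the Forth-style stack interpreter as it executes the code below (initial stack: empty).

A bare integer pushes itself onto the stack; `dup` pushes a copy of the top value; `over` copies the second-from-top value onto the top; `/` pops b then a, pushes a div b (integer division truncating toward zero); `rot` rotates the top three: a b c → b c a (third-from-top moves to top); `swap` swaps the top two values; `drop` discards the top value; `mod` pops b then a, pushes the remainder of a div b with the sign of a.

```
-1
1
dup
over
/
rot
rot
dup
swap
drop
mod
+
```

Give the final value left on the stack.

1

-1   → -1
1    → -1 1
dup  → -1 1 1
over → -1 1 1 1
/    → -1 1 1
rot  → 1 1 -1
rot  → 1 -1 1
dup  → 1 -1 1 1
swap → 1 -1 1 1
drop → 1 -1 1
mod  → 1 0
+    → 1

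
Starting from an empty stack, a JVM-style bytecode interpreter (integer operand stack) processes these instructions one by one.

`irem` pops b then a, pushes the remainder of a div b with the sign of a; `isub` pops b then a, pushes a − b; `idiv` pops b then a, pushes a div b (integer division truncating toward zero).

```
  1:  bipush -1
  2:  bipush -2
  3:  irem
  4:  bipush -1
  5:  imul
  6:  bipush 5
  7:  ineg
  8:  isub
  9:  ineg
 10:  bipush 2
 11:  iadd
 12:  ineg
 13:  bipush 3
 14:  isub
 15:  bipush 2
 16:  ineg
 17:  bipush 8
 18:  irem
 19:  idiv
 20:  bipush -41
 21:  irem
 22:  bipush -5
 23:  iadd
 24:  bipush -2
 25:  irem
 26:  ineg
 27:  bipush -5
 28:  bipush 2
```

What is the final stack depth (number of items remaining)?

3

bipush -1  → [-1]
bipush -2  → [-1, -2]
irem       → [-1]
bipush -1  → [-1, -1]
imul       → [1]
bipush 5   → [1, 5]
ineg       → [1, -5]
isub       → [6]
ineg       → [-6]
bipush 2   → [-6, 2]
iadd       → [-4]
ineg       → [4]
bipush 3   → [4, 3]
isub       → [1]
bipush 2   → [1, 2]
ineg       → [1, -2]
bipush 8   → [1, -2, 8]
irem       → [1, -2]
idiv       → [0]
bipush -41 → [0, -41]
irem       → [0]
bipush -5  → [0, -5]
iadd       → [-5]
bipush -2  → [-5, -2]
irem       → [-1]
ineg       → [1]
bipush -5  → [1, -5]
bipush 2   → [1, -5, 2]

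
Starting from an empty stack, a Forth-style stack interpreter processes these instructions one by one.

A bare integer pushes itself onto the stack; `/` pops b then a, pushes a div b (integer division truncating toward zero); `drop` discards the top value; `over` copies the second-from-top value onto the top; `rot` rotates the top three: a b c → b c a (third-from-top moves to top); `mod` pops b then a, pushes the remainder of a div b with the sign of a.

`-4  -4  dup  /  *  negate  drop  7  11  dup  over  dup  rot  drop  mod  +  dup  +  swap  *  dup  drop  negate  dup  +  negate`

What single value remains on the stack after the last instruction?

-4     → [-4]
-4     → [-4, -4]
dup    → [-4, -4, -4]
/      → [-4, 1]
*      → [-4]
negate → [4]
drop   → []
7      → [7]
11     → [7, 11]
dup    → [7, 11, 11]
over   → [7, 11, 11, 11]
dup    → [7, 11, 11, 11, 11]
rot    → [7, 11, 11, 11, 11]
drop   → [7, 11, 11, 11]
mod    → [7, 11, 0]
+      → [7, 11]
dup    → [7, 11, 11]
+      → [7, 22]
swap   → [22, 7]
*      → [154]
dup    → [154, 154]
drop   → [154]
negate → [-154]
dup    → [-154, -154]
+      → [-308]
negate → [308]

308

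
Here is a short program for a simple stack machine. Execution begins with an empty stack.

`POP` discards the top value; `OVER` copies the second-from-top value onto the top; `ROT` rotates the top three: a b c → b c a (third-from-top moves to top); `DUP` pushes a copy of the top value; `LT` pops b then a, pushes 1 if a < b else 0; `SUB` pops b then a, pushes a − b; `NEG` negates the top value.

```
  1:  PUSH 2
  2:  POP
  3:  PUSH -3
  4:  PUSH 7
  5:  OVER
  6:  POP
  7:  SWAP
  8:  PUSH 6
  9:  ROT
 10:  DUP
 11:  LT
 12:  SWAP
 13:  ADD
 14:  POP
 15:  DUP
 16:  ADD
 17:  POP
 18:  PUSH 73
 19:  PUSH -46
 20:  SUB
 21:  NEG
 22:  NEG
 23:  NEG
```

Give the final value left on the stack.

-119

PUSH 2    2
POP       (empty)
PUSH -3   -3
PUSH 7    -3 7
OVER      -3 7 -3
POP       -3 7
SWAP      7 -3
PUSH 6    7 -3 6
ROT       -3 6 7
DUP       -3 6 7 7
LT        -3 6 0
SWAP      -3 0 6
ADD       -3 6
POP       -3
DUP       -3 -3
ADD       -6
POP       (empty)
PUSH 73   73
PUSH -46  73 -46
SUB       119
NEG       -119
NEG       119
NEG       -119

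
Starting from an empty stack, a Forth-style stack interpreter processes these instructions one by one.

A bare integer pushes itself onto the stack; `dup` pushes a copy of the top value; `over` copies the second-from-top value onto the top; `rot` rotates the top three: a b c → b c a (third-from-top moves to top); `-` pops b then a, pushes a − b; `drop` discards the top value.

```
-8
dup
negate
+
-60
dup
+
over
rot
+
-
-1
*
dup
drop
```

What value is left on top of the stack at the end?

-8      -8
dup     -8 -8
negate  -8 8
+       0
-60     0 -60
dup     0 -60 -60
+       0 -120
over    0 -120 0
rot     -120 0 0
+       -120 0
-       -120
-1      -120 -1
*       120
dup     120 120
drop    120

120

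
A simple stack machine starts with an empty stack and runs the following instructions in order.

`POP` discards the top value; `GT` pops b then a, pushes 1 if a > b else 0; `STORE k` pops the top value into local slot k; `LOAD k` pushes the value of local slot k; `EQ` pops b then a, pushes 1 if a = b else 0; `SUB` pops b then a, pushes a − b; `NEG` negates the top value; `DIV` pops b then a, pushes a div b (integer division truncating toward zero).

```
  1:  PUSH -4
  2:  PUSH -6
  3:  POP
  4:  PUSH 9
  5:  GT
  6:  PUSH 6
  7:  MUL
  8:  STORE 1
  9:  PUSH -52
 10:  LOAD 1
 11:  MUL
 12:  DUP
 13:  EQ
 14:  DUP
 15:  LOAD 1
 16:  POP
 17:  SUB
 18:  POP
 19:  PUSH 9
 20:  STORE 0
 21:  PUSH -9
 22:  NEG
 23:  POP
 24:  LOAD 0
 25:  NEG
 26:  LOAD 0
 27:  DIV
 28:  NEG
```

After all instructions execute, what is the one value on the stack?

PUSH -4  -> [-4]
PUSH -6  -> [-4, -6]
POP      -> [-4]
PUSH 9   -> [-4, 9]
GT       -> [0]
PUSH 6   -> [0, 6]
MUL      -> [0]
STORE 1  -> []
PUSH -52 -> [-52]
LOAD 1   -> [-52, 0]
MUL      -> [0]
DUP      -> [0, 0]
EQ       -> [1]
DUP      -> [1, 1]
LOAD 1   -> [1, 1, 0]
POP      -> [1, 1]
SUB      -> [0]
POP      -> []
PUSH 9   -> [9]
STORE 0  -> []
PUSH -9  -> [-9]
NEG      -> [9]
POP      -> []
LOAD 0   -> [9]
NEG      -> [-9]
LOAD 0   -> [-9, 9]
DIV      -> [-1]
NEG      -> [1]

1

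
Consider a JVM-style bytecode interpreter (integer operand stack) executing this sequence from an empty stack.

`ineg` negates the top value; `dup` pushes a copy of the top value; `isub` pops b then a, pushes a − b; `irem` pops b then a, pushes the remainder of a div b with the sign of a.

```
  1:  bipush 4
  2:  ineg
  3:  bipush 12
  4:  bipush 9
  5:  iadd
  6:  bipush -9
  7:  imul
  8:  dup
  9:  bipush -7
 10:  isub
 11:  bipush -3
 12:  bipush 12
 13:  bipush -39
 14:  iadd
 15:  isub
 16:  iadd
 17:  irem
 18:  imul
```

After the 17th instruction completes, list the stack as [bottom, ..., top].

[-4, -31]

bipush 4   → 4
ineg       → -4
bipush 12  → -4 12
bipush 9   → -4 12 9
iadd       → -4 21
bipush -9  → -4 21 -9
imul       → -4 -189
dup        → -4 -189 -189
bipush -7  → -4 -189 -189 -7
isub       → -4 -189 -182
bipush -3  → -4 -189 -182 -3
bipush 12  → -4 -189 -182 -3 12
bipush -39 → -4 -189 -182 -3 12 -39
iadd       → -4 -189 -182 -3 -27
isub       → -4 -189 -182 24
iadd       → -4 -189 -158
irem       → -4 -31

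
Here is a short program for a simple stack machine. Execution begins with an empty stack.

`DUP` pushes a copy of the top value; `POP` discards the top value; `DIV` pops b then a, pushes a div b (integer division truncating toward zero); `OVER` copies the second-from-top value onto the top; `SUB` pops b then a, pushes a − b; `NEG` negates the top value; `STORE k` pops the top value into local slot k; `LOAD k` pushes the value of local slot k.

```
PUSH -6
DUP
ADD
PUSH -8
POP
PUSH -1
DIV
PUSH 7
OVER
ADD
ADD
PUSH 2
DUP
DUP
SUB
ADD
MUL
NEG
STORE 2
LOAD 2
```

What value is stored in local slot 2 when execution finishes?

-62

PUSH -6 : -6
DUP     : -6 -6
ADD     : -12
PUSH -8 : -12 -8
POP     : -12
PUSH -1 : -12 -1
DIV     : 12
PUSH 7  : 12 7
OVER    : 12 7 12
ADD     : 12 19
ADD     : 31
PUSH 2  : 31 2
DUP     : 31 2 2
DUP     : 31 2 2 2
SUB     : 31 2 0
ADD     : 31 2
MUL     : 62
NEG     : -62
STORE 2 : (empty)
LOAD 2  : -62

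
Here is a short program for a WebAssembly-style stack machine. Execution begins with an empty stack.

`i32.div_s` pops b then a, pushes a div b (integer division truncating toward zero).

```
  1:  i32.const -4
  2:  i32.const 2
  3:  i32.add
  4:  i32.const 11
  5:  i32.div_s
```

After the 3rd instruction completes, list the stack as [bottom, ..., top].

i32.const -4 : [-4]
i32.const 2  : [-4, 2]
i32.add      : [-2]

[-2]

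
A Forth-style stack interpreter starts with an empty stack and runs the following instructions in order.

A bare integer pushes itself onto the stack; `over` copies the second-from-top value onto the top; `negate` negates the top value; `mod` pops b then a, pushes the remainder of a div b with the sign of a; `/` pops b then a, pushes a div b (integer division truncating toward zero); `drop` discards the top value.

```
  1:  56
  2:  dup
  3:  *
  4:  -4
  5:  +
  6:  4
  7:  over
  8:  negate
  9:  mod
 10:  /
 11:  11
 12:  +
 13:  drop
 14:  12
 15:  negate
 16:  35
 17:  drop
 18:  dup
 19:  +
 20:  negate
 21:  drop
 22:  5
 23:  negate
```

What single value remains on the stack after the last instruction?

56     -> 56
dup    -> 56 56
*      -> 3136
-4     -> 3136 -4
+      -> 3132
4      -> 3132 4
over   -> 3132 4 3132
negate -> 3132 4 -3132
mod    -> 3132 4
/      -> 783
11     -> 783 11
+      -> 794
drop   -> (empty)
12     -> 12
negate -> -12
35     -> -12 35
drop   -> -12
dup    -> -12 -12
+      -> -24
negate -> 24
drop   -> (empty)
5      -> 5
negate -> -5

-5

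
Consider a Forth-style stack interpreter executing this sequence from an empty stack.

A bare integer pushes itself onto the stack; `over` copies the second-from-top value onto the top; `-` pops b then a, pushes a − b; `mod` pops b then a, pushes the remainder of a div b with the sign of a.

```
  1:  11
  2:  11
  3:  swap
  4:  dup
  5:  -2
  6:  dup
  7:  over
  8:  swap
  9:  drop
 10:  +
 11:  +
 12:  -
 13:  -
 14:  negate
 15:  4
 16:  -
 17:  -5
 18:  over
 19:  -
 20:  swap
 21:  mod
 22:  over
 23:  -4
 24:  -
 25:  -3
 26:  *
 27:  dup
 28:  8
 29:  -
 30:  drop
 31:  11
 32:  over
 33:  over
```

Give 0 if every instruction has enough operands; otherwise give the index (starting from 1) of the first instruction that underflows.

22

11     → [11]
11     → [11, 11]
swap   → [11, 11]
dup    → [11, 11, 11]
-2     → [11, 11, 11, -2]
dup    → [11, 11, 11, -2, -2]
over   → [11, 11, 11, -2, -2, -2]
swap   → [11, 11, 11, -2, -2, -2]
drop   → [11, 11, 11, -2, -2]
+      → [11, 11, 11, -4]
+      → [11, 11, 7]
-      → [11, 4]
-      → [7]
negate → [-7]
4      → [-7, 4]
-      → [-11]
-5     → [-11, -5]
over   → [-11, -5, -11]
-      → [-11, 6]
swap   → [6, -11]
mod    → [6]
over  — needs 2 operands, stack has 1 → underflow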